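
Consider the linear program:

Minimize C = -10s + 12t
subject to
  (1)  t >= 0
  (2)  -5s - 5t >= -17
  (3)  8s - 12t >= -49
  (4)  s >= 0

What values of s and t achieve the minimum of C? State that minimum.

Vertices and C = -10s + 12t:
  (17/5, 0) → C = -34
  (0, 0) → C = 0
  (0, 17/5) → C = 204/5

At the optimal vertex, t = 0 and -5s - 5t = -17.
Solving simultaneously gives s = 17/5, t = 0.

s = 17/5, t = 0, minimum C = -34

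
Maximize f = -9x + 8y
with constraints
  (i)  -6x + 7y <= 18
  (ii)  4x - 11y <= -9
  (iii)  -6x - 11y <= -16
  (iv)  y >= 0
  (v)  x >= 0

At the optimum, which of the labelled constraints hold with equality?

Extreme points and f = -9x + 8y:
  (0, 18/7) → f = 144/7
  (7/10, 59/55) → f = 251/110
  (0, 16/11) → f = 128/11
The feasible region is unbounded (it extends along (7, 6), (11, 4)), but f strictly decreases along every unbounded feasible direction, so there is no improving ray and the maximum is attained at a vertex.

The maximum is at (0, 18/7). Substituting into each constraint, equality holds for (i) and (v); the remaining constraints have slack.

(i) and (v)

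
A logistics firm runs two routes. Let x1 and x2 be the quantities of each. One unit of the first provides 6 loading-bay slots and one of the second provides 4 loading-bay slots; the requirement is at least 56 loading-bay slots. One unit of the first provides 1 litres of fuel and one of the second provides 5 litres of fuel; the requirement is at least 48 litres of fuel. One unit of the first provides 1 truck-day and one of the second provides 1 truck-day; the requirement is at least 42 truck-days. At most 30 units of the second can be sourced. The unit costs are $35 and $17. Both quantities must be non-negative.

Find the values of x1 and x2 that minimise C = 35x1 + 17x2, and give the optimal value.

x1 = 12, x2 = 30, minimum C = 930

Feasible corners and C = 35x1 + 17x2:
  (48, 0) → C = 1680
  (81/2, 3/2) → C = 1443
  (12, 30) → C = 930
The feasible region is unbounded (it extends along (1, 0)), but C strictly increases along every unbounded feasible direction, so there is no improving ray and the minimum is attained at a vertex.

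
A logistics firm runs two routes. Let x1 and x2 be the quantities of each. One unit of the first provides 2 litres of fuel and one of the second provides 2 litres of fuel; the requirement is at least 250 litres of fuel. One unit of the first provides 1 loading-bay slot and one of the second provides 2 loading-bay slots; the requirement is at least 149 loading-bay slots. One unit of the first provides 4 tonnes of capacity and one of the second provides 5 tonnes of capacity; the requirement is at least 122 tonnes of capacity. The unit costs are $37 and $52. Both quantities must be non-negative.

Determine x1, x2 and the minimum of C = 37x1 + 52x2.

Feasible corners and C = 37x1 + 52x2:
  (0, 125) → C = 6500
  (149, 0) → C = 5513
  (101, 24) → C = 4985
The feasible region is unbounded (it extends along (0, 1), (1, 0)), but C strictly increases along every unbounded feasible direction, so there is no improving ray and the minimum is attained at a vertex.

The optimum lies where 2x1 + 2x2 = 250 and x1 + 2x2 = 149.
Solving simultaneously gives x1 = 101, x2 = 24.

x1 = 101, x2 = 24, minimum C = 4985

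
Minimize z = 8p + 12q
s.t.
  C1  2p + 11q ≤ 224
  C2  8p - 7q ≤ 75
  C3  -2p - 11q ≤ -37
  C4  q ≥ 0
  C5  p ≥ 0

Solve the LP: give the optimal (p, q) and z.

p = 0, q = 37/11, minimum z = 444/11

Feasible corners and z = 8p + 12q:
  (2393/102, 821/51) → z = 19424/51
  (0, 224/11) → z = 2688/11
  (542/51, 73/51) → z = 5212/51
  (0, 37/11) → z = 444/11

The optimum lies where -2p - 11q = -37 and p = 0.
Solving simultaneously gives p = 0, q = 37/11.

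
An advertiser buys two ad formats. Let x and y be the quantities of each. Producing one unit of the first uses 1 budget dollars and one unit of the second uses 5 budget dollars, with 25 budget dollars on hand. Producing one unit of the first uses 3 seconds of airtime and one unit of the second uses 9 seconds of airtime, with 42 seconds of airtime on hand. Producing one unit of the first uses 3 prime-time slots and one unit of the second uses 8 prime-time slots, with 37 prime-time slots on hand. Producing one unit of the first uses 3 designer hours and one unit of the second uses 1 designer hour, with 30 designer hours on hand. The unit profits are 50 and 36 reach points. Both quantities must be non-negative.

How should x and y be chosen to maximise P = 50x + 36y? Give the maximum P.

Extreme points and P = 50x + 36y:
  (0, 0) → P = 0
  (0, 37/8) → P = 333/2
  (10, 0) → P = 500
  (29/3, 1) → P = 1558/3

x = 29/3, y = 1, maximum P = 1558/3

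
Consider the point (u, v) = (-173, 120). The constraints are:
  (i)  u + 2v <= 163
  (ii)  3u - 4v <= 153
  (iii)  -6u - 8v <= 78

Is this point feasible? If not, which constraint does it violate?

feasible

(i): 67 ≤ 163 ✓
(ii): -999 ≤ 153 ✓
(iii): 78 ≤ 78 ✓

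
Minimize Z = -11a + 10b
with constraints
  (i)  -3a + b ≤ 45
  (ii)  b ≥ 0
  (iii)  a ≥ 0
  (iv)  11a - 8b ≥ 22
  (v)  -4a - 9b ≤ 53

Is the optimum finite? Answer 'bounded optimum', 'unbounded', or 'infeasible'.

unbounded

From the feasible point (2, 0), moving in the direction (1, 0) keeps every constraint satisfied while Z decreases without bound.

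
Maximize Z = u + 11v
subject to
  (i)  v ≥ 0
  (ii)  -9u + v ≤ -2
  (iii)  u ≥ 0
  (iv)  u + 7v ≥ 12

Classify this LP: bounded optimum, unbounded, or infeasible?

unbounded

From the feasible point (12, 0), moving in the direction (1, 0) keeps every constraint satisfied while Z increases without bound.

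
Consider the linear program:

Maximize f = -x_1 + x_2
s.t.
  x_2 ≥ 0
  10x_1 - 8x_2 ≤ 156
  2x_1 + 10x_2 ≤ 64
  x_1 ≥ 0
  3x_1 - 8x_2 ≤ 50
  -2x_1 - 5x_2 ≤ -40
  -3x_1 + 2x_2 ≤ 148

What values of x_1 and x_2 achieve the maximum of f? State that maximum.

x_1 = 8, x_2 = 24/5, maximum f = -16/5

The optimum lies where 2x_1 + 10x_2 = 64 and -2x_1 - 5x_2 = -40.
Solving simultaneously gives x_1 = 8, x_2 = 24/5.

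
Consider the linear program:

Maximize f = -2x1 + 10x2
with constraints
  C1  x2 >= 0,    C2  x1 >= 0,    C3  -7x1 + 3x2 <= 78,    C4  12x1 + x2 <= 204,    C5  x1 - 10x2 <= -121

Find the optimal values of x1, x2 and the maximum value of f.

x1 = 534/43, x2 = 2364/43, maximum f = 22572/43

Feasible corners and f = -2x1 + 10x2:
  (0, 26) → f = 260
  (0, 121/10) → f = 121
  (534/43, 2364/43) → f = 22572/43
  (1919/121, 1656/121) → f = 12722/121

The binding constraints are -7x1 + 3x2 = 78 and 12x1 + x2 = 204.
Solving simultaneously gives x1 = 534/43, x2 = 2364/43.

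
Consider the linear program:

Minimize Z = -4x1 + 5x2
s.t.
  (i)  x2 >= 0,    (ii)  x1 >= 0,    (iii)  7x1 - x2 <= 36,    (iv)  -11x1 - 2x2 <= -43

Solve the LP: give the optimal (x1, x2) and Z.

x1 = 36/7, x2 = 0, minimum Z = -144/7

The feasible region is unbounded (it extends along (0, 1), (1, 7)), but Z strictly increases along every unbounded feasible direction, so there is no improving ray and the minimum is attained at a vertex.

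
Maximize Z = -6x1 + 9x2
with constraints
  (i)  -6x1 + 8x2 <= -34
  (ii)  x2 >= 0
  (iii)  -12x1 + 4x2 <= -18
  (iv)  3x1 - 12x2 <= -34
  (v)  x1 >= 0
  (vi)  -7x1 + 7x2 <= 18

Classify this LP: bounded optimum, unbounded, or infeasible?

From the feasible point (85/6, 51/8), moving in the direction (8, 6) keeps every constraint satisfied while Z increases without bound.

unbounded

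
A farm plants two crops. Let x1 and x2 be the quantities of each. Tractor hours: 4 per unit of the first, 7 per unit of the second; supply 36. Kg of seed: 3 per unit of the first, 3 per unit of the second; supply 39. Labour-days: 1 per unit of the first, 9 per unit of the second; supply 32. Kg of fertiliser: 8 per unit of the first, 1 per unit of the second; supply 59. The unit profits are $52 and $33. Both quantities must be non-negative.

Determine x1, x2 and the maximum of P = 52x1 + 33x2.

Corner points and P = 52x1 + 33x2:
  (0, 0) → P = 0
  (0, 32/9) → P = 352/3
  (59/8, 0) → P = 767/2
  (100/29, 92/29) → P = 284
  (29/4, 1) → P = 410

x1 = 29/4, x2 = 1, maximum P = 410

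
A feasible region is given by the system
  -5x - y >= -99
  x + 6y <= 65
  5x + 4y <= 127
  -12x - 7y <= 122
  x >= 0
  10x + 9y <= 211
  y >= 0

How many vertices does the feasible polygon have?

Intersecting each pair of boundary lines and keeping only the points that satisfy every inequality leaves:
  (136/7, 13/7)
  (99/5, 0)
  (0, 65/6)
  (227/17, 439/51)
  (0, 0)

5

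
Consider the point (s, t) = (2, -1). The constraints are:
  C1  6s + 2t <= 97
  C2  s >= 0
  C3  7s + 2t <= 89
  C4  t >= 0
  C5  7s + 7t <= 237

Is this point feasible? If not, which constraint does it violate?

not feasible — violates C4

Constraint C4: t = -1, which is not ≥ 0. All other constraints are satisfied.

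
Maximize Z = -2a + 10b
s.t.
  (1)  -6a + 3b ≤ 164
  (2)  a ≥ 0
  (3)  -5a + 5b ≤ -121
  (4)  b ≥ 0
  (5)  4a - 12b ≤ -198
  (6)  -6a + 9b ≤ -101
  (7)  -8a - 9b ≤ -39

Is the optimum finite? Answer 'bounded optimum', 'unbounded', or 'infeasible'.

unbounded

From the feasible point (499/6, 398/9), moving in the direction (12, 4) keeps every constraint satisfied while Z increases without bound.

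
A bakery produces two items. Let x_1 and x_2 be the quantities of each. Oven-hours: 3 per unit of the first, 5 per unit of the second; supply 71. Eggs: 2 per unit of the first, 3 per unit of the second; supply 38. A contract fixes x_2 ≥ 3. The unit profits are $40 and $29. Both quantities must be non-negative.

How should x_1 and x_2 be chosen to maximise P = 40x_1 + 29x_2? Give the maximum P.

Corner points and P = 40x_1 + 29x_2:
  (0, 38/3) → P = 1102/3
  (0, 3) → P = 87
  (29/2, 3) → P = 667

At the optimal vertex, 2x_1 + 3x_2 = 38 and x_2 = 3.
Solving simultaneously gives x_1 = 29/2, x_2 = 3.

x_1 = 29/2, x_2 = 3, maximum P = 667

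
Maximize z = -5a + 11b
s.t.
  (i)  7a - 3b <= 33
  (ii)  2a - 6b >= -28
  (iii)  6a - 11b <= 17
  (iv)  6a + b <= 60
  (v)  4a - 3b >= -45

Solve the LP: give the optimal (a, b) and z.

Feasible corners and z = -5a + 11b:
  (47/6, 131/18) → z = 368/9
  (312/59, 79/59) → z = -691/59
  (-31/3, 11/9) → z = 586/9
  (-21, -13) → z = -38

The binding constraints are 2a - 6b = -28 and 4a - 3b = -45.
Solving simultaneously gives a = -31/3, b = 11/9.

a = -31/3, b = 11/9, maximum z = 586/9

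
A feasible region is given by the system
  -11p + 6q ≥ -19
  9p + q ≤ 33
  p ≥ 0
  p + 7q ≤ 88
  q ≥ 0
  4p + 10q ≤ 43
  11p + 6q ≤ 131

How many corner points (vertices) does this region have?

Of the 21 pairwise boundary intersections, those satisfying every inequality are:
  (217/65, 192/65)
  (19/11, 0)
  (287/86, 255/86)
  (0, 0)
  (0, 43/10)

5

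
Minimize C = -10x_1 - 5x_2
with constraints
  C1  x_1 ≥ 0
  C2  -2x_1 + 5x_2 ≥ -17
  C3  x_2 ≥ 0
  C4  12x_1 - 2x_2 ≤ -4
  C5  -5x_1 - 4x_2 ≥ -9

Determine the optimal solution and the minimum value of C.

Vertices and C = -10x_1 - 5x_2:
  (0, 2) → C = -10
  (0, 9/4) → C = -45/4
  (1/29, 64/29) → C = -330/29

At the optimal vertex, 12x_1 - 2x_2 = -4 and -5x_1 - 4x_2 = -9.
Solving simultaneously gives x_1 = 1/29, x_2 = 64/29.

x_1 = 1/29, x_2 = 64/29, minimum C = -330/29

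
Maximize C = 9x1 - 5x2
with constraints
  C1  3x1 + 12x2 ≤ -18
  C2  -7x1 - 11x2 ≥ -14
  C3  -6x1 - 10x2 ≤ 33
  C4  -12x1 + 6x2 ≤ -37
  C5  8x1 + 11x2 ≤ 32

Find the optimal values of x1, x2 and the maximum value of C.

Corner points and C = 9x1 - 5x2:
  (122/17, -56/17) → C = 1378/17
  (56/27, -109/54) → C = 1553/54
  (18, -112/11) → C = 2342/11
  (43/39, -103/26) → C = 773/26
  (683/14, -228/7) → C = 8427/14

The binding constraints are -6x1 - 10x2 = 33 and 8x1 + 11x2 = 32.
Solving simultaneously gives x1 = 683/14, x2 = -228/7.

x1 = 683/14, x2 = -228/7, maximum C = 8427/14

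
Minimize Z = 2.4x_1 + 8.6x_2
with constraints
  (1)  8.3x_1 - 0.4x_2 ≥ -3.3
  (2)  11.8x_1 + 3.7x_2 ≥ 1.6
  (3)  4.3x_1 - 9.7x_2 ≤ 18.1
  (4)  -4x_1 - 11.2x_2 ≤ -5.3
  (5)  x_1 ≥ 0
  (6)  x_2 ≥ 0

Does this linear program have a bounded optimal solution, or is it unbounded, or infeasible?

bounded optimum

Vertices and Z = 2.4x_1 + 8.6x_2:
  (0, 8.25) → Z = 70.95
  (181/43, 0) → Z = 2172/215
  (0, 53/112) → Z = 2279/560
  (1.325, 0) → Z = 3.18
The feasible region has finitely many vertices and no improving ray; the minimum is 3.18 at (1.325, 0).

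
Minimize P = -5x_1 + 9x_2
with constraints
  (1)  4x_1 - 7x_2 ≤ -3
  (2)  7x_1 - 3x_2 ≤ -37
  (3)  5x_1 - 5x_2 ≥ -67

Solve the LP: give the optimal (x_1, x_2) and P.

Vertices and P = -5x_1 + 9x_2:
  (-250/37, -127/37) → P = 107/37
  (-454/15, -253/15) → P = -7/15
  (4/5, 71/5) → P = 619/5

The optimum lies where 4x_1 - 7x_2 = -3 and 5x_1 - 5x_2 = -67.
Solving simultaneously gives x_1 = -454/15, x_2 = -253/15.

x_1 = -454/15, x_2 = -253/15, minimum P = -7/15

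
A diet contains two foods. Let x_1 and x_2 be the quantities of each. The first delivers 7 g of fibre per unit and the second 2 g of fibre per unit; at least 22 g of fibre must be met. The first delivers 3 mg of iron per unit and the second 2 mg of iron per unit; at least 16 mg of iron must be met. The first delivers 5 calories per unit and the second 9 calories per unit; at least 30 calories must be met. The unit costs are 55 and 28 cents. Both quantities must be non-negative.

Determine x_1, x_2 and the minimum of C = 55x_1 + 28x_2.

x_1 = 3/2, x_2 = 23/4, minimum C = 487/2

Extreme points and C = 55x_1 + 28x_2:
  (0, 11) → C = 308
  (6, 0) → C = 330
  (3/2, 23/4) → C = 487/2
  (84/17, 10/17) → C = 4900/17
The feasible region is unbounded (it extends along (0, 1), (1, 0)), but C strictly increases along every unbounded feasible direction, so there is no improving ray and the minimum is attained at a vertex.

The optimum lies where 7x_1 + 2x_2 = 22 and 3x_1 + 2x_2 = 16.
Solving simultaneously gives x_1 = 3/2, x_2 = 23/4.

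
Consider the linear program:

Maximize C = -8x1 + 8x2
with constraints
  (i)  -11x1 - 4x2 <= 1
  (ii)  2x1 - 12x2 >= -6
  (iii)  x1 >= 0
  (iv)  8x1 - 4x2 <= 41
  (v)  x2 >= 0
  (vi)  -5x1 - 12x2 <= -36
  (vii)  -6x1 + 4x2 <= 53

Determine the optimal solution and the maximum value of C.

Vertices and C = -8x1 + 8x2:
  (129/22, 65/44) → C = -386/11
  (30/7, 17/14) → C = -172/7
  (159/29, 83/116) → C = -1106/29

x1 = 30/7, x2 = 17/14, maximum C = -172/7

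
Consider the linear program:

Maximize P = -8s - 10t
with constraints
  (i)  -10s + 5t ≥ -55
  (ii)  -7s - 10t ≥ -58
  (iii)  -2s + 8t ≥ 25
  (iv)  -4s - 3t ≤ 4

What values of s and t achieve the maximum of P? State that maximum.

s = -107/38, t = 46/19, maximum P = -32/19

Extreme points and P = -8s - 10t:
  (107/38, 291/76) → P = -2311/38
  (-214/19, 260/19) → P = -888/19
  (-107/38, 46/19) → P = -32/19

At the optimal vertex, -2s + 8t = 25 and -4s - 3t = 4.
Solving simultaneously gives s = -107/38, t = 46/19.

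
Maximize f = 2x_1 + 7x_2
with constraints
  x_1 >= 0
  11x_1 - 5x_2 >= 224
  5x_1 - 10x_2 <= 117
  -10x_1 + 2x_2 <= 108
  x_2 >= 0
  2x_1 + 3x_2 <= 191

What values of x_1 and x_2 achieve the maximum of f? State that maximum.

x_1 = 1627/43, x_2 = 1653/43, maximum f = 14825/43

Vertices and f = 2x_1 + 7x_2:
  (224/11, 0) → f = 448/11
  (1627/43, 1653/43) → f = 14825/43
  (117/5, 0) → f = 234/5
  (323/5, 103/5) → f = 1367/5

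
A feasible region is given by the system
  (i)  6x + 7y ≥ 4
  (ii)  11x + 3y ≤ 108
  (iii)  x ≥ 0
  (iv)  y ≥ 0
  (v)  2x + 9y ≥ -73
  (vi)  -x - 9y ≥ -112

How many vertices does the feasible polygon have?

5

Intersecting each pair of boundary lines and keeping only the points that satisfy every inequality leaves:
  (0, 4/7)
  (2/3, 0)
  (108/11, 0)
  (53/8, 281/24)
  (0, 112/9)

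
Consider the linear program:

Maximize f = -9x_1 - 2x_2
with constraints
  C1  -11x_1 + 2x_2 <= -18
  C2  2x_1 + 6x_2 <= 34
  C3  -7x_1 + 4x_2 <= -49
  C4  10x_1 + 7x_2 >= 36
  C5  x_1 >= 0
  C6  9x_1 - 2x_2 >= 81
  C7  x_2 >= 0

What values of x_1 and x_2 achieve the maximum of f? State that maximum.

x_1 = 9, x_2 = 0, maximum f = -81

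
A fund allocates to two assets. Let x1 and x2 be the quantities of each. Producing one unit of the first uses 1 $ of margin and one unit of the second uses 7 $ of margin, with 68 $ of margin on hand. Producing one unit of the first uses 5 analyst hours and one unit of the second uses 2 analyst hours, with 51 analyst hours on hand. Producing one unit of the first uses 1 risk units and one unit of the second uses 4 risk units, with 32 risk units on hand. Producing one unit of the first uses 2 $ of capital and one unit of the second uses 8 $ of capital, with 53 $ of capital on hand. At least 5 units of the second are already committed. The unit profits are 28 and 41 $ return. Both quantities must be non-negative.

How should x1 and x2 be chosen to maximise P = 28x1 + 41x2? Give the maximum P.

x1 = 13/2, x2 = 5, maximum P = 387

Extreme points and P = 28x1 + 41x2:
  (0, 53/8) → P = 2173/8
  (0, 5) → P = 205
  (13/2, 5) → P = 387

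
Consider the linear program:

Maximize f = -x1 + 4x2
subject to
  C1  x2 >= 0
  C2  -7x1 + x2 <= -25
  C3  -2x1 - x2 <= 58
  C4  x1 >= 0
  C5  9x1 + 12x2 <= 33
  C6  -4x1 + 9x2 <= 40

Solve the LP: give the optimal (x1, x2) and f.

Corner points and f = -x1 + 4x2:
  (25/7, 0) → f = -25/7
  (11/3, 0) → f = -11/3
  (111/31, 2/31) → f = -103/31

The optimum lies where -7x1 + x2 = -25 and 9x1 + 12x2 = 33.
Solving simultaneously gives x1 = 111/31, x2 = 2/31.

x1 = 111/31, x2 = 2/31, maximum f = -103/31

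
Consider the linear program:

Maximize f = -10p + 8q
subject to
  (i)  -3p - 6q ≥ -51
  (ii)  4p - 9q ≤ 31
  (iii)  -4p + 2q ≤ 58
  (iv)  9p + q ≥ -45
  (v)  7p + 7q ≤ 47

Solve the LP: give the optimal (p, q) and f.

p = -107/17, q = 198/17, maximum f = 2654/17

Vertices and f = -10p + 8q:
  (-107/17, 198/17) → f = 2654/17
  (-25/7, 72/7) → f = 118
  (-22/5, -27/5) → f = 4/5
  (640/91, -29/91) → f = -6632/91

At the optimal vertex, -3p - 6q = -51 and 9p + q = -45.
Solving simultaneously gives p = -107/17, q = 198/17.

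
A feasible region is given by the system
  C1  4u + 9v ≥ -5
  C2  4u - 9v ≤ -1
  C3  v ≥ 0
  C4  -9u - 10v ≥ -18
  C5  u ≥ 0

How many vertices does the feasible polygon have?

3

Of the 10 pairwise boundary intersections, those satisfying every inequality are:
  (152/121, 81/121)
  (0, 1/9)
  (0, 9/5)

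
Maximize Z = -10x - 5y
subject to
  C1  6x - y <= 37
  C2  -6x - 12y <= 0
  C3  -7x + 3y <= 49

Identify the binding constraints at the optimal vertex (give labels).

C2 and C3

Extreme points and Z = -10x - 5y:
  (74/13, -37/13) → Z = -555/13
  (160/11, 553/11) → Z = -4365/11
  (-98/17, 49/17) → Z = 735/17

The maximum is at (-98/17, 49/17). Substituting into each constraint, equality holds for C2 and C3; the remaining constraints have slack.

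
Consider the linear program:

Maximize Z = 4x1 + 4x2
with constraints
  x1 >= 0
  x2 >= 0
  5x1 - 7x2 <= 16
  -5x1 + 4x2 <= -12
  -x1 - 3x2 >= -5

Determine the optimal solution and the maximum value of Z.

x1 = 83/22, x2 = 9/22, maximum Z = 184/11

Extreme points and Z = 4x1 + 4x2:
  (16/5, 0) → Z = 64/5
  (12/5, 0) → Z = 48/5
  (83/22, 9/22) → Z = 184/11
  (56/19, 13/19) → Z = 276/19

The optimum lies where 5x1 - 7x2 = 16 and -x1 - 3x2 = -5.
Solving simultaneously gives x1 = 83/22, x2 = 9/22.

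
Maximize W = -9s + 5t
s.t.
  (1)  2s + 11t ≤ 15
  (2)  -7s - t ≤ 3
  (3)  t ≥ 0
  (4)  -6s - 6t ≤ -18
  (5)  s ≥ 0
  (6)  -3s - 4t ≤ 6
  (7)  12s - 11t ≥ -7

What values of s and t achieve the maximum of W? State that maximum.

s = 2, t = 1, maximum W = -13

Extreme points and W = -9s + 5t:
  (15/2, 0) → W = -135/2
  (2, 1) → W = -13
  (3, 0) → W = -27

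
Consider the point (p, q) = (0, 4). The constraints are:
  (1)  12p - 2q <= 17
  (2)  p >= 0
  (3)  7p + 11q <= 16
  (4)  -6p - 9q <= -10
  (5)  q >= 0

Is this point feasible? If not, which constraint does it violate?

Constraint (3): 7p + 11q = 44, which is not ≤ 16. All other constraints are satisfied.

not feasible — violates (3)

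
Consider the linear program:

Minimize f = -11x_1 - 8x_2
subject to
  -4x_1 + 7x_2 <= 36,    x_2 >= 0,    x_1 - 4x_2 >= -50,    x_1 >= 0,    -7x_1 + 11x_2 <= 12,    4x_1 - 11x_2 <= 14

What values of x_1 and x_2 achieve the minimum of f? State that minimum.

Feasible corners and f = -11x_1 - 8x_2:
  (0, 0) → f = 0
  (7/2, 0) → f = -77/2
  (502/17, 338/17) → f = -8226/17
  (606/5, 214/5) → f = -8378/5
  (0, 12/11) → f = -96/11

x_1 = 606/5, x_2 = 214/5, minimum f = -8378/5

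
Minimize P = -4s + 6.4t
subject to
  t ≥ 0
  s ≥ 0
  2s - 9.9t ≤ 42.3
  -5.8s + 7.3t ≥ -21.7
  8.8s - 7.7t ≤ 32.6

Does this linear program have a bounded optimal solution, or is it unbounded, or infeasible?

Vertices and P = -4s + 6.4t:
  (0, 0) → P = 0
  (163/44, 0) → P = -163/11
The feasible region has finitely many vertices and no improving ray; the minimum is -163/11 at (163/44, 0).

bounded optimum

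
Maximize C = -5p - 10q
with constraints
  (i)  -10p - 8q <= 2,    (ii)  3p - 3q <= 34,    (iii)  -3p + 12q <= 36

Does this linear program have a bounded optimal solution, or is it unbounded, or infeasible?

Corner points and C = -5p - 10q:
  (133/27, -173/27) → C = 355/9
  (-13/6, 59/24) → C = -55/4
  (172/9, 70/9) → C = -520/3
The feasible region has finitely many vertices and no improving ray; the maximum is 355/9 at (133/27, -173/27).

bounded optimum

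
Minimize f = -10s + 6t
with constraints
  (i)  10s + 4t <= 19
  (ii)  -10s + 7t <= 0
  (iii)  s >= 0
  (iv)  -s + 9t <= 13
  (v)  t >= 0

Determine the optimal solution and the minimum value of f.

Extreme points and f = -10s + 6t:
  (119/94, 149/94) → f = -148/47
  (19/10, 0) → f = -19
  (0, 0) → f = 0
  (91/83, 130/83) → f = -130/83

s = 19/10, t = 0, minimum f = -19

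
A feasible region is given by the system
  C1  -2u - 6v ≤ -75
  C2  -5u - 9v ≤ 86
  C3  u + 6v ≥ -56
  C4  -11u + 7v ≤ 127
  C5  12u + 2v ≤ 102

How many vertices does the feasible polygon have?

Intersecting each pair of boundary lines and keeping only the points that satisfy every inequality leaves:
  (-237/80, 1079/80)
  (231/34, 174/17)
  (230/53, 1323/53)

3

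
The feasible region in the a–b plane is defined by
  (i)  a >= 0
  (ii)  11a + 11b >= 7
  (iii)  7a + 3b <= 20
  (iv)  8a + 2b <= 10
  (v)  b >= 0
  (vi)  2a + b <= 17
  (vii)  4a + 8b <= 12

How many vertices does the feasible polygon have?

Pairwise boundary intersections that survive every other constraint:
  (0, 7/11)
  (0, 3/2)
  (7/11, 0)
  (5/4, 0)
  (1, 1)

5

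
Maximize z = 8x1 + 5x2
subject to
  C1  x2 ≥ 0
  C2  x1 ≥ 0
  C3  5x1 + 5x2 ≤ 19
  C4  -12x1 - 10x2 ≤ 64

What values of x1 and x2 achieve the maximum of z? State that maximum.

Extreme points and z = 8x1 + 5x2:
  (0, 0) → z = 0
  (19/5, 0) → z = 152/5
  (0, 19/5) → z = 19

The binding constraints are x2 = 0 and 5x1 + 5x2 = 19.
Solving simultaneously gives x1 = 19/5, x2 = 0.

x1 = 19/5, x2 = 0, maximum z = 152/5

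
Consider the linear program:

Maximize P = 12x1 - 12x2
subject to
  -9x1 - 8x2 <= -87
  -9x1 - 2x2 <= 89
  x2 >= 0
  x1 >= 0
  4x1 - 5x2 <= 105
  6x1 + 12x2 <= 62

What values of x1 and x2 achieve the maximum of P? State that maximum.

x1 = 31/3, x2 = 0, maximum P = 124

Corner points and P = 12x1 - 12x2:
  (29/3, 0) → P = 116
  (137/15, 3/5) → P = 512/5
  (31/3, 0) → P = 124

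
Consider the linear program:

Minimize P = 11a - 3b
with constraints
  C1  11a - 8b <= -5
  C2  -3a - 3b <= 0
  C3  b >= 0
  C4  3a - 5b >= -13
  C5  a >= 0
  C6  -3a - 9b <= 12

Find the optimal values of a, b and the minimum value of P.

The binding constraints are 3a - 5b = -13 and a = 0.
Solving simultaneously gives a = 0, b = 13/5.

a = 0, b = 13/5, minimum P = -39/5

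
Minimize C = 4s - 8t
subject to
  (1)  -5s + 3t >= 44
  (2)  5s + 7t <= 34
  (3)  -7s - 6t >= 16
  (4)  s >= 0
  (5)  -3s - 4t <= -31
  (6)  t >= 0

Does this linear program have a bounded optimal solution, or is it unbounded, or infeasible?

infeasible

The boundaries -3s - 4t = -31 and t = 0 meet at (31/3, 0), but that point violates -5s + 3t ≥ 44. Every candidate vertex is excluded by some other constraint, so the feasible region is empty.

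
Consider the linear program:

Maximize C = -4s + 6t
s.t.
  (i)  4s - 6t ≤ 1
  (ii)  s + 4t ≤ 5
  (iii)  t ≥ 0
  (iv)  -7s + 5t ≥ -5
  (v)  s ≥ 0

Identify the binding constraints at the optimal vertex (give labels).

Feasible corners and C = -4s + 6t:
  (1/4, 0) → C = -1
  (25/22, 13/22) → C = -1
  (15/11, 10/11) → C = 0
  (0, 5/4) → C = 15/2
  (0, 0) → C = 0

The maximum is at (0, 5/4). Substituting into each constraint, equality holds for (ii) and (v); the remaining constraints have slack.

(ii) and (v)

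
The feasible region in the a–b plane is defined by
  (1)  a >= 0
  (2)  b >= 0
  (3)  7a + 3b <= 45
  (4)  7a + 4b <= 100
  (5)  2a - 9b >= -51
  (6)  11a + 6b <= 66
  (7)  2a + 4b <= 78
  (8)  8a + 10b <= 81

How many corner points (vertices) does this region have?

The feasible vertices (each the meet of two boundaries and inside every other half-plane) are:
  (0, 0)
  (0, 17/3)
  (6, 0)
  (219/92, 285/46)
  (87/31, 363/62)

5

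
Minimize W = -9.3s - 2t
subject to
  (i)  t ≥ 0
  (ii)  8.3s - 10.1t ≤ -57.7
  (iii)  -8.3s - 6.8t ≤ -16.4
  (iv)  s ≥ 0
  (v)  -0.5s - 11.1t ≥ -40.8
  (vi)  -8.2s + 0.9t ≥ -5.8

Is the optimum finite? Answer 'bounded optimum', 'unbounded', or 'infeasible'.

The boundaries 8.3s - 10.1t = -57.7 and s = 0 meet at (0, 577/101), but that point violates -0.5s - 11.1t ≥ -40.8. Every candidate vertex is excluded by some other constraint, so the feasible region is empty.

infeasible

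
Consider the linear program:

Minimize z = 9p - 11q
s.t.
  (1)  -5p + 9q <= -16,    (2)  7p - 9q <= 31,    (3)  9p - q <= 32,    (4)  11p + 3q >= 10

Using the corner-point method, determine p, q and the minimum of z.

p = 23/19, q = -21/19, minimum z = 438/19

Feasible corners and z = 9p - 11q:
  (68/19, 4/19) → z = 568/19
  (23/19, -21/19) → z = 438/19
  (257/74, -55/74) → z = 1459/37
  (61/40, -271/120) → z = 1157/30

The optimum lies where -5p + 9q = -16 and 11p + 3q = 10.
Solving simultaneously gives p = 23/19, q = -21/19.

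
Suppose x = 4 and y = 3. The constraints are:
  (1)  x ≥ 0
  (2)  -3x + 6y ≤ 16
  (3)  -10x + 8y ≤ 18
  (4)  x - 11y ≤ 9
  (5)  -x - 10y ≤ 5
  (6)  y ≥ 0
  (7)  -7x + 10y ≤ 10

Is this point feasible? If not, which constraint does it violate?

feasible

(1): 4 ≥ 0 ✓
(2): 6 ≤ 16 ✓
(3): -16 ≤ 18 ✓
(4): -29 ≤ 9 ✓
(5): -34 ≤ 5 ✓
(6): 3 ≥ 0 ✓
(7): 2 ≤ 10 ✓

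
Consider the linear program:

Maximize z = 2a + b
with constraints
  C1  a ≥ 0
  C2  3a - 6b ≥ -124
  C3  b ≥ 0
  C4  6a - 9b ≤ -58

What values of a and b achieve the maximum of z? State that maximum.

Corner points and z = 2a + b:
  (0, 62/3) → z = 62/3
  (0, 58/9) → z = 58/9
  (256/3, 190/3) → z = 234

The binding constraints are 3a - 6b = -124 and 6a - 9b = -58.
Solving simultaneously gives a = 256/3, b = 190/3.

a = 256/3, b = 190/3, maximum z = 234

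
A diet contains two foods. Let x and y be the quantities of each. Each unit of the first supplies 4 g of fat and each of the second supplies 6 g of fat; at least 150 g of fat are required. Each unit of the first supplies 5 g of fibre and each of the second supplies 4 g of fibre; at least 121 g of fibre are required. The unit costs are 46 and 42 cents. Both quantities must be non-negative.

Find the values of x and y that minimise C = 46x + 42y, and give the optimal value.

Corner points and C = 46x + 42y:
  (0, 121/4) → C = 2541/2
  (75/2, 0) → C = 1725
  (9, 19) → C = 1212
The feasible region is unbounded (it extends along (0, 1), (1, 0)), but C strictly increases along every unbounded feasible direction, so there is no improving ray and the minimum is attained at a vertex.

At the optimal vertex, 4x + 6y = 150 and 5x + 4y = 121.
Solving simultaneously gives x = 9, y = 19.

x = 9, y = 19, minimum C = 1212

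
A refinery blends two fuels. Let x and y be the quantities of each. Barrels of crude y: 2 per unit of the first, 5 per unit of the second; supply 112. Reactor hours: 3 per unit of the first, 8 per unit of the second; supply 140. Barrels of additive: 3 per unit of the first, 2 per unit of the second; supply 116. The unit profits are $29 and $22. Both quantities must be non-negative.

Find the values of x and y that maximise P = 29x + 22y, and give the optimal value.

Vertices and P = 29x + 22y:
  (0, 0) → P = 0
  (0, 35/2) → P = 385
  (116/3, 0) → P = 3364/3
  (36, 4) → P = 1132

The optimum lies where 3x + 8y = 140 and 3x + 2y = 116.
Solving simultaneously gives x = 36, y = 4.

x = 36, y = 4, maximum P = 1132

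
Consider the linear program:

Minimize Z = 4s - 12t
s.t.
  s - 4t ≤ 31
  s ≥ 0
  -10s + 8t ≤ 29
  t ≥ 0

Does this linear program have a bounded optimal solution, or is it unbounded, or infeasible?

unbounded

From the feasible point (31, 0), moving in the direction (8, 10) keeps every constraint satisfied while Z decreases without bound.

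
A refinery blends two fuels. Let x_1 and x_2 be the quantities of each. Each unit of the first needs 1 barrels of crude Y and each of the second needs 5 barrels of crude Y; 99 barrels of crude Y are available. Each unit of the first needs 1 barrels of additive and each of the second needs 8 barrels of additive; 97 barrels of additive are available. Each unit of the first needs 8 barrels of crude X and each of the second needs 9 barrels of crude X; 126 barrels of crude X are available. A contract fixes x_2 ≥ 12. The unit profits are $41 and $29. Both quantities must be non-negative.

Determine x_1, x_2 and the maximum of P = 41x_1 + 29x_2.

Vertices and P = 41x_1 + 29x_2:
  (0, 97/8) → P = 2813/8
  (0, 12) → P = 348
  (1, 12) → P = 389

The optimum lies where x_1 + 8x_2 = 97 and x_2 = 12.
Solving simultaneously gives x_1 = 1, x_2 = 12.

x_1 = 1, x_2 = 12, maximum P = 389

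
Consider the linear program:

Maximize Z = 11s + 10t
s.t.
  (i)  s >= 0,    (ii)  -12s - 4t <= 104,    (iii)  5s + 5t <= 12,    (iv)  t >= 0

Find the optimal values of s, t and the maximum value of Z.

Extreme points and Z = 11s + 10t:
  (0, 12/5) → Z = 24
  (0, 0) → Z = 0
  (12/5, 0) → Z = 132/5

The optimum lies where 5s + 5t = 12 and t = 0.
Solving simultaneously gives s = 12/5, t = 0.

s = 12/5, t = 0, maximum Z = 132/5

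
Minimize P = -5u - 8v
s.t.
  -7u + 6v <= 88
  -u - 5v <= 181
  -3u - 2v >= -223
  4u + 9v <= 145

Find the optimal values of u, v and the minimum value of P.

Extreme points and P = -5u - 8v:
  (-1526/41, -1179/41) → P = 17062/41
  (26/29, 1367/87) → P = -11326/87
  (1477/13, -766/13) → P = -1257/13
  (1717/19, -457/19) → P = -4929/19

u = 1717/19, v = -457/19, minimum P = -4929/19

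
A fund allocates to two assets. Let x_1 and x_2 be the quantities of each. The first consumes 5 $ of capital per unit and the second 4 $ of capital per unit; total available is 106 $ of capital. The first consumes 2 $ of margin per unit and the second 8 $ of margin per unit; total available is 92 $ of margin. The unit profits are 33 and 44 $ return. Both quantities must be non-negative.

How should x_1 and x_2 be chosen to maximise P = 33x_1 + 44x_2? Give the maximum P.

The binding constraints are 5x_1 + 4x_2 = 106 and 2x_1 + 8x_2 = 92.
Solving simultaneously gives x_1 = 15, x_2 = 31/4.

x_1 = 15, x_2 = 31/4, maximum P = 836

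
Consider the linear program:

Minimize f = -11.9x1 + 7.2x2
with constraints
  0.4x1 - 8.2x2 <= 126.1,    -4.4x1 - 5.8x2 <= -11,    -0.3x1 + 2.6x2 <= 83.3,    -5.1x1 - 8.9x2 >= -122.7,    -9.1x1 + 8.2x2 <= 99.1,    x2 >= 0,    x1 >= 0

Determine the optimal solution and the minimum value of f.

x1 = 409/17, x2 = 0, minimum f = -2863/10

Extreme points and f = -11.9x1 + 7.2x2:
  (5/2, 0) → f = -119/4
  (0, 55/29) → f = 396/29
  (12415/12281, 162198/12281) → f = 10200871/122810
  (409/17, 0) → f = -2863/10
  (0, 991/82) → f = 17838/205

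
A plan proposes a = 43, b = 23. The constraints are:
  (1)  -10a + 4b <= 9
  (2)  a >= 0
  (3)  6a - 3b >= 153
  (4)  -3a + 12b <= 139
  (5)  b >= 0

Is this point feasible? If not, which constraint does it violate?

Constraint (4): -3a + 12b = 147, which is not ≤ 139. All other constraints are satisfied.

not feasible — violates (4)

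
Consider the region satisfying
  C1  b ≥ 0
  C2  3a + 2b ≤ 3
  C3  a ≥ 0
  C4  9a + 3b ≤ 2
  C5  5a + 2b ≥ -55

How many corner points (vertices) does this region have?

3

Pairwise boundary intersections that survive every other constraint:
  (0, 0)
  (2/9, 0)
  (0, 2/3)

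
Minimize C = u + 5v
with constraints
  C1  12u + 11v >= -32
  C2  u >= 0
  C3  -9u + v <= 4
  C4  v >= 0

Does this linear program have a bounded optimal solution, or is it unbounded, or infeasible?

Extreme points and C = u + 5v:
  (0, 4) → C = 20
  (0, 0) → C = 0
The feasible region has finitely many vertices and no improving ray; the minimum is 0 at (0, 0).

bounded optimum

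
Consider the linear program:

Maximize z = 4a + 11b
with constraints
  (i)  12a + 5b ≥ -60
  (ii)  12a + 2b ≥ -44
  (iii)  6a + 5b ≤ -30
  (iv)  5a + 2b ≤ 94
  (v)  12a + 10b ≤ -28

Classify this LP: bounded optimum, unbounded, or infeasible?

Feasible corners and z = 4a + 11b:
  (-25/9, -16/3) → z = -628/9
  (590, -1428) → z = -13348
  (-10/3, -2) → z = -106/3
  (530/13, -714/13) → z = -5734/13
The feasible region has finitely many vertices and no improving ray; the maximum is -106/3 at (-10/3, -2).

bounded optimum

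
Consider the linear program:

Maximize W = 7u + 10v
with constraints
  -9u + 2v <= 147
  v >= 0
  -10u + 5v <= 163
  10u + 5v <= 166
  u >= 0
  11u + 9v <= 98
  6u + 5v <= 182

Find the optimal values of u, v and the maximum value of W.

u = 0, v = 98/9, maximum W = 980/9

Feasible corners and W = 7u + 10v:
  (0, 0) → W = 0
  (98/11, 0) → W = 686/11
  (0, 98/9) → W = 980/9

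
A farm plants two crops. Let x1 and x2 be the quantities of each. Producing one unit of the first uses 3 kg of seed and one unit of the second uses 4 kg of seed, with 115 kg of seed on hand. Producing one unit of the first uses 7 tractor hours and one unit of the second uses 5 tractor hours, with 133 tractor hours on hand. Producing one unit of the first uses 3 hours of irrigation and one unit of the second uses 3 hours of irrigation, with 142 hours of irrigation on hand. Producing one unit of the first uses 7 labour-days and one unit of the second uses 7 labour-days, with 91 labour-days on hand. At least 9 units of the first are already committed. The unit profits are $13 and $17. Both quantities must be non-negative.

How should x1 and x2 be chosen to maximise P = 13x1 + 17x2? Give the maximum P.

The binding constraints are 7x1 + 7x2 = 91 and x1 = 9.
Solving simultaneously gives x1 = 9, x2 = 4.

x1 = 9, x2 = 4, maximum P = 185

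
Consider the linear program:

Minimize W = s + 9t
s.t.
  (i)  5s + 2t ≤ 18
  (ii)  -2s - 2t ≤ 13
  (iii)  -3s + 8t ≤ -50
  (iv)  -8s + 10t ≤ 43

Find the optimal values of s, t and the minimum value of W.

s = 31/3, t = -101/6, minimum W = -847/6

Feasible corners and W = s + 9t:
  (31/3, -101/6) → W = -847/6
  (122/23, -98/23) → W = -760/23
  (-2/11, -139/22) → W = -1255/22

At the optimal vertex, 5s + 2t = 18 and -2s - 2t = 13.
Solving simultaneously gives s = 31/3, t = -101/6.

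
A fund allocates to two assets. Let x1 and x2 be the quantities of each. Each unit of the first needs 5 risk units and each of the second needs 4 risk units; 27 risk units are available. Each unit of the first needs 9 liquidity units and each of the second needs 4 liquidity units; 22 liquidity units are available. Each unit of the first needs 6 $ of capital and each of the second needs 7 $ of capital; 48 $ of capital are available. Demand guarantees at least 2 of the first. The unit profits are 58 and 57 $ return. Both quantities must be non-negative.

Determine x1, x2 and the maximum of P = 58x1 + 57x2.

The optimum lies where 9x1 + 4x2 = 22 and x1 = 2.
Solving simultaneously gives x1 = 2, x2 = 1.

x1 = 2, x2 = 1, maximum P = 173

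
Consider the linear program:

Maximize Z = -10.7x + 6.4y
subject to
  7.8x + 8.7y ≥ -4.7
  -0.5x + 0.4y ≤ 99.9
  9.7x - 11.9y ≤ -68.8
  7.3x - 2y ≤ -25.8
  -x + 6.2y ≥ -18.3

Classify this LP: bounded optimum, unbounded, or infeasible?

bounded optimum

Corner points and Z = -10.7x + 6.4y:
  (-87101/747, 77687/747) → Z = 317595/166
  (-65449/17721, 49105/17721) → Z = 1127307/19690
  (98.6875, 373.109375) → Z = 1331.94375
  (-16942/6747, 25198/6747) → Z = 570911/11245
The feasible region has finitely many vertices and no improving ray; the maximum is 317595/166 at (-87101/747, 77687/747).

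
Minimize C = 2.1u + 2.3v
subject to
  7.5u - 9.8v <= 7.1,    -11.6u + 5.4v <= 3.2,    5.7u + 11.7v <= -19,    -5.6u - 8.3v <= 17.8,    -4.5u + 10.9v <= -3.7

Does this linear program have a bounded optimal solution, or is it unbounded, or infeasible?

bounded optimum

Feasible corners and C = 2.1u + 2.3v:
  (-3485/3659, -5318/3659) → C = -195499/36590
  (-10313/14361, -6099/4787) → C = -106234/23935
  (-778/925, -10108/8325) → C = -189763/41625
The feasible region has finitely many vertices and no improving ray; the minimum is -195499/36590 at (-3485/3659, -5318/3659).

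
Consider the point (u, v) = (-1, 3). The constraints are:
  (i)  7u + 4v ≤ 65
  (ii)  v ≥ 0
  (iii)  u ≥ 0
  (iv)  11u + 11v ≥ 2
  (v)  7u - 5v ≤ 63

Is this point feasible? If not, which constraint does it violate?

Constraint (iii): u = -1, which is not ≥ 0. All other constraints are satisfied.

not feasible — violates (iii)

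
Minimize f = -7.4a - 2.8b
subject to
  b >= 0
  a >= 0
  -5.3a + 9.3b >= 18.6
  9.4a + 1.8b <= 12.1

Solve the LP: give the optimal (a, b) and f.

a = 0, b = 121/18, minimum f = -847/45

Extreme points and f = -7.4a - 2.8b:
  (0, 2) → f = -28/5
  (0, 121/18) → f = -847/45
  (2635/3232, 23897/9696) → f = -627043/48480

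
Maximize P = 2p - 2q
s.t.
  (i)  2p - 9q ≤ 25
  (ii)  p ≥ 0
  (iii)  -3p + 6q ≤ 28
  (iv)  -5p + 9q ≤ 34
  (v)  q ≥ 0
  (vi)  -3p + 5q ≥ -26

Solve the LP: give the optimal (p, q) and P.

p = 296/3, q = 54, maximum P = 268/3

At the optimal vertex, -3p + 6q = 28 and -3p + 5q = -26.
Solving simultaneously gives p = 296/3, q = 54.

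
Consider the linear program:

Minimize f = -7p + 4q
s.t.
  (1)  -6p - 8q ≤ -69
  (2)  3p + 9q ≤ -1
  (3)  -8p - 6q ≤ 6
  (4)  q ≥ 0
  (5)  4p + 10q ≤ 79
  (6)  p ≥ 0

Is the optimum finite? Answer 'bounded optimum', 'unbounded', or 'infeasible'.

The boundaries -6p - 8q = -69 and 3p + 9q = -1 meet at (629/30, -71/10), but that point violates q ≥ 0. Every candidate vertex is excluded by some other constraint, so the feasible region is empty.

infeasible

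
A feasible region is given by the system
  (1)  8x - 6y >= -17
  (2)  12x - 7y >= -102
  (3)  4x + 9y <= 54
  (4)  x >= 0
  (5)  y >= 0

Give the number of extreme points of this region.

Intersecting each pair of boundary lines and keeping only the points that satisfy every inequality leaves:
  (57/32, 125/24)
  (0, 17/6)
  (27/2, 0)
  (0, 0)

4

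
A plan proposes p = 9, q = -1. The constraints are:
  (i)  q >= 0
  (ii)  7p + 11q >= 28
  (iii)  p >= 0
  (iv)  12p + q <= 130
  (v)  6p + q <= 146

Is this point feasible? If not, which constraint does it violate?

Constraint (i): q = -1, which is not ≥ 0. All other constraints are satisfied.

not feasible — violates (i)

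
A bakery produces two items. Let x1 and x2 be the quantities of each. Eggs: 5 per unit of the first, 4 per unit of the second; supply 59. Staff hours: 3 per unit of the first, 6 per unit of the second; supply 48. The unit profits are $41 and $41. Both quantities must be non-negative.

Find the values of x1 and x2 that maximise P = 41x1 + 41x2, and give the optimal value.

Extreme points and P = 41x1 + 41x2:
  (0, 0) → P = 0
  (0, 8) → P = 328
  (59/5, 0) → P = 2419/5
  (9, 7/2) → P = 1025/2

x1 = 9, x2 = 7/2, maximum P = 1025/2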